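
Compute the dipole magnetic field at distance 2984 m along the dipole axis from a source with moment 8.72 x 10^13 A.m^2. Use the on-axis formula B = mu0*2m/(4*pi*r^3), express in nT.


m = 8.72 x 10^13 = 87200000000000 A.m^2
2m = 174400000000000 A.m^2
r^3 = 2984^3 = 26570299904
B = (4pi*10^-7) * 174400000000000 / (4*pi * 26570299904) * 1e9
= 219157503.514424 / 333892235928.34 * 1e9
= 656371.9666 nT

656371.9666


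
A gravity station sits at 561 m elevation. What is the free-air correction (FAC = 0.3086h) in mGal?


FAC = 0.3086 * h
= 0.3086 * 561
= 173.1246 mGal

173.1246


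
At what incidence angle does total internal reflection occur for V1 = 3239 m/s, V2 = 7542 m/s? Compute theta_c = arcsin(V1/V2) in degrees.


V1/V2 = 3239/7542 = 0.429462
theta_c = arcsin(0.429462) = 25.4334 degrees

25.4334


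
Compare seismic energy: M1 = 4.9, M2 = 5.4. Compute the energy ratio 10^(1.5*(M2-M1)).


M2 - M1 = 5.4 - 4.9 = 0.5
1.5 * 0.5 = 0.75
ratio = 10^0.75 = 5.62

5.62


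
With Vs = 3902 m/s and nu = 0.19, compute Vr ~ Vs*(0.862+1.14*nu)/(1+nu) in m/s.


Numerator factor = 0.862 + 1.14*0.19 = 1.0786
Denominator = 1 + 0.19 = 1.19
Vr = 3902 * 1.0786 / 1.19 = 3536.72 m/s

3536.72


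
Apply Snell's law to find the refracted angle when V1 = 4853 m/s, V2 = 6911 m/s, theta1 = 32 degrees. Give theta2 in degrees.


sin(theta1) = sin(32 deg) = 0.529919
sin(theta2) = V2/V1 * sin(theta1) = 6911/4853 * 0.529919 = 0.754641
theta2 = arcsin(0.754641) = 48.994 degrees

48.994


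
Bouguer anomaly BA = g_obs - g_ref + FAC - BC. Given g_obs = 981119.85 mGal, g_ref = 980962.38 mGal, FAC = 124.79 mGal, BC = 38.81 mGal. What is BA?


BA = g_obs - g_ref + FAC - BC
= 981119.85 - 980962.38 + 124.79 - 38.81
= 243.45 mGal

243.45


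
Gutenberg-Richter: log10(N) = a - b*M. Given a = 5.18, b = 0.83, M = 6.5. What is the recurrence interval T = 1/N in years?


log10(N) = 5.18 - 0.83*6.5 = -0.215
N = 10^-0.215 = 0.609537
T = 1/N = 1/0.609537 = 1.6406 years

1.6406


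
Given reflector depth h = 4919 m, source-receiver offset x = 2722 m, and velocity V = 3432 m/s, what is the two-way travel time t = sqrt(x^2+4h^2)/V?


x^2 + 4h^2 = 2722^2 + 4*4919^2 = 7409284 + 96786244 = 104195528
sqrt(104195528) = 10207.6211
t = 10207.6211 / 3432 = 2.9742 s

2.9742


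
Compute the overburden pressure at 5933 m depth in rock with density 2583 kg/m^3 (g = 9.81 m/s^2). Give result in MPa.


P = rho * g * z / 1e6
= 2583 * 9.81 * 5933 / 1e6
= 150337651.59 / 1e6
= 150.3377 MPa

150.3377


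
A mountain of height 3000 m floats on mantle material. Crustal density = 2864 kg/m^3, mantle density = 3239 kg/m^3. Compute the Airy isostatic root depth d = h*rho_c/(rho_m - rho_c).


rho_m - rho_c = 3239 - 2864 = 375
d = 3000 * 2864 / 375
= 8592000 / 375
= 22912.0 m

22912.0


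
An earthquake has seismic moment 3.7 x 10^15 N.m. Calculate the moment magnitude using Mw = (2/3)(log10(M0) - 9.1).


log10(M0) = log10(3.7 x 10^15) = 15.5682
Mw = 2/3 * (15.5682 - 9.1)
= 2/3 * 6.4682
= 4.31

4.31


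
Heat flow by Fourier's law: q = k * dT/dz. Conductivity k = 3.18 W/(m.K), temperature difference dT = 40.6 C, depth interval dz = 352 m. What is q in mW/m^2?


q = k * dT / dz * 1000
= 3.18 * 40.6 / 352 * 1000
= 0.366784 * 1000
= 366.7841 mW/m^2

366.7841


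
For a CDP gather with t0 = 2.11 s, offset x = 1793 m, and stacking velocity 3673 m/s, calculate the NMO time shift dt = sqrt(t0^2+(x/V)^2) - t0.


x/Vnmo = 1793/3673 = 0.488157
(x/Vnmo)^2 = 0.238297
t0^2 = 4.4521
sqrt(4.4521 + 0.238297) = 2.165732
dt = 2.165732 - 2.11 = 0.055732

0.055732


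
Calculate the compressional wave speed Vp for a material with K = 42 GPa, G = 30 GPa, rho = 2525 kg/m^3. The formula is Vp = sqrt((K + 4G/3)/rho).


First compute the effective modulus:
K + 4G/3 = 42e9 + 4*30e9/3 = 82000000000.0 Pa
Then divide by density:
82000000000.0 / 2525 = 32475247.5248 Pa/(kg/m^3)
Take the square root:
Vp = sqrt(32475247.5248) = 5698.71 m/s

5698.71


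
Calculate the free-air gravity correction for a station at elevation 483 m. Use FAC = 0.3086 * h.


FAC = 0.3086 * h
= 0.3086 * 483
= 149.0538 mGal

149.0538


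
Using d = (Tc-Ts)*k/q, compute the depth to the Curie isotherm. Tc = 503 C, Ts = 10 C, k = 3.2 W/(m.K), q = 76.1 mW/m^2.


T_Curie - T_surf = 503 - 10 = 493 C
Convert q to W/m^2: 76.1 mW/m^2 = 0.0761 W/m^2
d = 493 * 3.2 / 0.0761 = 20730.62 m

20730.62


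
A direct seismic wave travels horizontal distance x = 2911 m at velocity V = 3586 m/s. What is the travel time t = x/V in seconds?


t = x / V
= 2911 / 3586
= 0.8118 s

0.8118


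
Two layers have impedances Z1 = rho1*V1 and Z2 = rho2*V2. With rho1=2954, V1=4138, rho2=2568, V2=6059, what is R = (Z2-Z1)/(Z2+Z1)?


Z1 = 2954 * 4138 = 12223652
Z2 = 2568 * 6059 = 15559512
R = (15559512 - 12223652) / (15559512 + 12223652) = 3335860 / 27783164 = 0.1201

0.1201


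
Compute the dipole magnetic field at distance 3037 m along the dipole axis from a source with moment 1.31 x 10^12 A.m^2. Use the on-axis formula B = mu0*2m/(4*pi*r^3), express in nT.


m = 1.31 x 10^12 = 1310000000000 A.m^2
2m = 2620000000000 A.m^2
r^3 = 3037^3 = 28011371653
B = (4pi*10^-7) * 2620000000000 / (4*pi * 28011371653) * 1e9
= 3292389.100962 / 352001277608.15 * 1e9
= 9353.3442 nT

9353.3442


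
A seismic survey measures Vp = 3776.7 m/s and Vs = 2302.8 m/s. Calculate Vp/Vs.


Vp/Vs = 3776.7 / 2302.8
= 1.64

1.64


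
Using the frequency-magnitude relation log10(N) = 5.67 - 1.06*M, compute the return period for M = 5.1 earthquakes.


log10(N) = 5.67 - 1.06*5.1 = 0.264
N = 10^0.264 = 1.836538
T = 1/N = 1/1.836538 = 0.5445 years

0.5445


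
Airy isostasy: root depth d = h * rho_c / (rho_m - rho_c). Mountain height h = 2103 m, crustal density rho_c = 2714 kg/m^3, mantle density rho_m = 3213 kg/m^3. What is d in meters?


rho_m - rho_c = 3213 - 2714 = 499
d = 2103 * 2714 / 499
= 5707542 / 499
= 11437.96 m

11437.96


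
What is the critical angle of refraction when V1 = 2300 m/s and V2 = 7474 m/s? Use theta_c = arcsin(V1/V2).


V1/V2 = 2300/7474 = 0.307733
theta_c = arcsin(0.307733) = 17.9227 degrees

17.9227


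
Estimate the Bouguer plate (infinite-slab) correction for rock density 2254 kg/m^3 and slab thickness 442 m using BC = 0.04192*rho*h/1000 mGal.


BC = 0.04192 * rho * h / 1000
= 0.04192 * 2254 * 442 / 1000
= 41.7636 mGal

41.7636


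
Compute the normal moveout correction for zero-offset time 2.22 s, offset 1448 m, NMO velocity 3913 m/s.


x/Vnmo = 1448/3913 = 0.370049
(x/Vnmo)^2 = 0.136936
t0^2 = 4.9284
sqrt(4.9284 + 0.136936) = 2.25063
dt = 2.25063 - 2.22 = 0.03063

0.03063


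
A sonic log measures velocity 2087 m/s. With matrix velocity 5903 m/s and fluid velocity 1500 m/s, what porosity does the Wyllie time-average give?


1/V - 1/Vm = 1/2087 - 1/5903 = 0.00030975
1/Vf - 1/Vm = 1/1500 - 1/5903 = 0.00049726
phi = 0.00030975 / 0.00049726 = 0.6229

0.6229


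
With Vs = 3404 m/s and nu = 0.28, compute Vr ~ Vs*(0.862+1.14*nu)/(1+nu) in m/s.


Numerator factor = 0.862 + 1.14*0.28 = 1.1812
Denominator = 1 + 0.28 = 1.28
Vr = 3404 * 1.1812 / 1.28 = 3141.25 m/s

3141.25


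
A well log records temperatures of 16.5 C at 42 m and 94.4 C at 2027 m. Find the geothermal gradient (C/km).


dT = 94.4 - 16.5 = 77.9 C
dz = 2027 - 42 = 1985 m
gradient = dT/dz * 1000 = 77.9/1985 * 1000 = 39.2443 C/km

39.2443


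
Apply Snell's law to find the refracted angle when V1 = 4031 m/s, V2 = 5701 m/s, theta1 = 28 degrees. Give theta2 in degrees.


sin(theta1) = sin(28 deg) = 0.469472
sin(theta2) = V2/V1 * sin(theta1) = 5701/4031 * 0.469472 = 0.663969
theta2 = arcsin(0.663969) = 41.6032 degrees

41.6032


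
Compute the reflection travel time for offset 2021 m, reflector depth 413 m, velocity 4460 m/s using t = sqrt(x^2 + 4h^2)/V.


x^2 + 4h^2 = 2021^2 + 4*413^2 = 4084441 + 682276 = 4766717
sqrt(4766717) = 2183.2812
t = 2183.2812 / 4460 = 0.4895 s

0.4895


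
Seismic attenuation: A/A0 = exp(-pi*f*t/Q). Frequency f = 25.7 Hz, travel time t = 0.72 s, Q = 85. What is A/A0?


pi*f*t/Q = pi*25.7*0.72/85 = 0.683906
A/A0 = exp(-0.683906) = 0.504642

0.504642


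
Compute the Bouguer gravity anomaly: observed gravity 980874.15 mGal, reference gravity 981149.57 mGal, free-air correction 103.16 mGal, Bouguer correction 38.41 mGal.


BA = g_obs - g_ref + FAC - BC
= 980874.15 - 981149.57 + 103.16 - 38.41
= -210.67 mGal

-210.67


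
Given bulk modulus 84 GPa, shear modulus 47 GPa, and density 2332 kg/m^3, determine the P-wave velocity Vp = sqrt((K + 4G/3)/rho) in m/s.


First compute the effective modulus:
K + 4G/3 = 84e9 + 4*47e9/3 = 146666666666.67 Pa
Then divide by density:
146666666666.67 / 2332 = 62893081.761 Pa/(kg/m^3)
Take the square root:
Vp = sqrt(62893081.761) = 7930.52 m/s

7930.52


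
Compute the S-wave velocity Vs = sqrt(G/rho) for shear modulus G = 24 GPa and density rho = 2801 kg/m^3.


Convert G to Pa: G = 24e9 Pa
Compute G/rho = 24e9 / 2801 = 8568368.4398
Vs = sqrt(8568368.4398) = 2927.18 m/s

2927.18


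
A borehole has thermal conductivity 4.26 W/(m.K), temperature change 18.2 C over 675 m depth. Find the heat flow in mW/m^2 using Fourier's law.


q = k * dT / dz * 1000
= 4.26 * 18.2 / 675 * 1000
= 0.114862 * 1000
= 114.8622 mW/m^2

114.8622


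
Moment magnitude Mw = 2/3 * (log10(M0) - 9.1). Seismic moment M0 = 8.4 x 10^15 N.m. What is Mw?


log10(M0) = log10(8.4 x 10^15) = 15.9243
Mw = 2/3 * (15.9243 - 9.1)
= 2/3 * 6.8243
= 4.55

4.55


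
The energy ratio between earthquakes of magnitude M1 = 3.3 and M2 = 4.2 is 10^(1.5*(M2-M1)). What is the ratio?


M2 - M1 = 4.2 - 3.3 = 0.9
1.5 * 0.9 = 1.35
ratio = 10^1.35 = 22.39

22.39


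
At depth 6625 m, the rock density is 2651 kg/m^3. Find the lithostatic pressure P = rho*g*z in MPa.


P = rho * g * z / 1e6
= 2651 * 9.81 * 6625 / 1e6
= 172291803.75 / 1e6
= 172.2918 MPa

172.2918


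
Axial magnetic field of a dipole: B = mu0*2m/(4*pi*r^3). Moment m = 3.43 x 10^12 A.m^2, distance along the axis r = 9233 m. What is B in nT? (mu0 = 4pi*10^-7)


m = 3.43 x 10^12 = 3430000000000 A.m^2
2m = 6860000000000 A.m^2
r^3 = 9233^3 = 787097452337
B = (4pi*10^-7) * 6860000000000 / (4*pi * 787097452337) * 1e9
= 8620530.24145 / 9890958295684.65 * 1e9
= 871.5566 nT

871.5566


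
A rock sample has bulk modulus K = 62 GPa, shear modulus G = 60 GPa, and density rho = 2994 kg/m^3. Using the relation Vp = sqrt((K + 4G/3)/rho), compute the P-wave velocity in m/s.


First compute the effective modulus:
K + 4G/3 = 62e9 + 4*60e9/3 = 142000000000.0 Pa
Then divide by density:
142000000000.0 / 2994 = 47428189.7128 Pa/(kg/m^3)
Take the square root:
Vp = sqrt(47428189.7128) = 6886.81 m/s

6886.81


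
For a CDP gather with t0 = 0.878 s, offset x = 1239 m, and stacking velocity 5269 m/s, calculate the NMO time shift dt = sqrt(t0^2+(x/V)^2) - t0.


x/Vnmo = 1239/5269 = 0.235149
(x/Vnmo)^2 = 0.055295
t0^2 = 0.770884
sqrt(0.770884 + 0.055295) = 0.908944
dt = 0.908944 - 0.878 = 0.030944

0.030944


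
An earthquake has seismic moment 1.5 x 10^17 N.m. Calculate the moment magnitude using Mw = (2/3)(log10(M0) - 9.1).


log10(M0) = log10(1.5 x 10^17) = 17.1761
Mw = 2/3 * (17.1761 - 9.1)
= 2/3 * 8.0761
= 5.38

5.38


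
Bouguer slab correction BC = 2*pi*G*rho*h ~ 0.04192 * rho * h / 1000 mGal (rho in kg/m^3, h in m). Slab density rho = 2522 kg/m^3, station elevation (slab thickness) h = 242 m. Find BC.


BC = 0.04192 * rho * h / 1000
= 0.04192 * 2522 * 242 / 1000
= 25.5848 mGal

25.5848


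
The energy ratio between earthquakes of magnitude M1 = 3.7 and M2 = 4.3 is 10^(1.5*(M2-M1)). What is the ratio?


M2 - M1 = 4.3 - 3.7 = 0.6
1.5 * 0.6 = 0.9
ratio = 10^0.9 = 7.94

7.94


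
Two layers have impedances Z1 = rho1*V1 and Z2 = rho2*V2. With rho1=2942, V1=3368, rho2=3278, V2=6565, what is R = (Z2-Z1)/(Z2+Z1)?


Z1 = 2942 * 3368 = 9908656
Z2 = 3278 * 6565 = 21520070
R = (21520070 - 9908656) / (21520070 + 9908656) = 11611414 / 31428726 = 0.3695

0.3695


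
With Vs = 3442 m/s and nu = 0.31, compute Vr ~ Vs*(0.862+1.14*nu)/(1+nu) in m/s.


Numerator factor = 0.862 + 1.14*0.31 = 1.2154
Denominator = 1 + 0.31 = 1.31
Vr = 3442 * 1.2154 / 1.31 = 3193.44 m/s

3193.44


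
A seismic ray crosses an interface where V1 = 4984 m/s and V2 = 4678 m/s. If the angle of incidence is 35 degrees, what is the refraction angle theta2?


sin(theta1) = sin(35 deg) = 0.573576
sin(theta2) = V2/V1 * sin(theta1) = 4678/4984 * 0.573576 = 0.538361
theta2 = arcsin(0.538361) = 32.5721 degrees

32.5721


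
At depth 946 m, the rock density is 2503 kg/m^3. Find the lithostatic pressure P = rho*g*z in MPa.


P = rho * g * z / 1e6
= 2503 * 9.81 * 946 / 1e6
= 23228490.78 / 1e6
= 23.2285 MPa

23.2285


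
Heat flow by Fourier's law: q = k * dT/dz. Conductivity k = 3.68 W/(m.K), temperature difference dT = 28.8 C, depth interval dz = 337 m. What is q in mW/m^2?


q = k * dT / dz * 1000
= 3.68 * 28.8 / 337 * 1000
= 0.314493 * 1000
= 314.4926 mW/m^2

314.4926


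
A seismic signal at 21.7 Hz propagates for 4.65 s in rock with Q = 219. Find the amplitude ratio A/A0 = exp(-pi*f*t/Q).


pi*f*t/Q = pi*21.7*4.65/219 = 1.4475
A/A0 = exp(-1.4475) = 0.235158

0.235158


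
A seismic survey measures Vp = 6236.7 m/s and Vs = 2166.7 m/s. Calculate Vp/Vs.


Vp/Vs = 6236.7 / 2166.7
= 2.8784

2.8784


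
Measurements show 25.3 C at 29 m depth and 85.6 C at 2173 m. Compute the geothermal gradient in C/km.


dT = 85.6 - 25.3 = 60.3 C
dz = 2173 - 29 = 2144 m
gradient = dT/dz * 1000 = 60.3/2144 * 1000 = 28.125 C/km

28.125


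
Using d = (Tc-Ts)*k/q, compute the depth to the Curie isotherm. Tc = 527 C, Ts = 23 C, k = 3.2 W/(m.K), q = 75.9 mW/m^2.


T_Curie - T_surf = 527 - 23 = 504 C
Convert q to W/m^2: 75.9 mW/m^2 = 0.0759 W/m^2
d = 504 * 3.2 / 0.0759 = 21249.01 m

21249.01


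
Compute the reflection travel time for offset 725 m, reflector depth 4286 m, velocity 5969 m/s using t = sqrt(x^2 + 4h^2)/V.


x^2 + 4h^2 = 725^2 + 4*4286^2 = 525625 + 73479184 = 74004809
sqrt(74004809) = 8602.6048
t = 8602.6048 / 5969 = 1.4412 s

1.4412


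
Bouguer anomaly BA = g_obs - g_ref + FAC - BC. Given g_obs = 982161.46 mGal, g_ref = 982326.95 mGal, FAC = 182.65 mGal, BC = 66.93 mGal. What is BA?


BA = g_obs - g_ref + FAC - BC
= 982161.46 - 982326.95 + 182.65 - 66.93
= -49.77 mGal

-49.77


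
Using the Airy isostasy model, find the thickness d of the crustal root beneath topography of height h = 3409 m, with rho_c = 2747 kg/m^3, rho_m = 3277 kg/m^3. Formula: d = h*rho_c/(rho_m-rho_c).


rho_m - rho_c = 3277 - 2747 = 530
d = 3409 * 2747 / 530
= 9364523 / 530
= 17668.91 m

17668.91


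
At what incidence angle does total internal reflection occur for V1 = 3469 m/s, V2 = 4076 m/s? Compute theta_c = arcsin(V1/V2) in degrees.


V1/V2 = 3469/4076 = 0.851079
theta_c = arcsin(0.851079) = 58.3293 degrees

58.3293


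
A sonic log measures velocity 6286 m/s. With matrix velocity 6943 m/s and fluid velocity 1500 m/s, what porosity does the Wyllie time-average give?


1/V - 1/Vm = 1/6286 - 1/6943 = 1.505e-05
1/Vf - 1/Vm = 1/1500 - 1/6943 = 0.00052264
phi = 1.505e-05 / 0.00052264 = 0.0288

0.0288


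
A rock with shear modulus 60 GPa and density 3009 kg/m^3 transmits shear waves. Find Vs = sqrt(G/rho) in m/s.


Convert G to Pa: G = 60e9 Pa
Compute G/rho = 60e9 / 3009 = 19940179.4616
Vs = sqrt(19940179.4616) = 4465.44 m/s

4465.44


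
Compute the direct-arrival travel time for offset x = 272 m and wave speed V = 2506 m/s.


t = x / V
= 272 / 2506
= 0.1085 s

0.1085


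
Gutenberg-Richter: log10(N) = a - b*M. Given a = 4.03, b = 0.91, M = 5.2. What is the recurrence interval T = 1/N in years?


log10(N) = 4.03 - 0.91*5.2 = -0.702
N = 10^-0.702 = 0.198609
T = 1/N = 1/0.198609 = 5.035 years

5.035


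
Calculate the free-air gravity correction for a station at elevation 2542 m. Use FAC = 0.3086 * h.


FAC = 0.3086 * h
= 0.3086 * 2542
= 784.4612 mGal

784.4612


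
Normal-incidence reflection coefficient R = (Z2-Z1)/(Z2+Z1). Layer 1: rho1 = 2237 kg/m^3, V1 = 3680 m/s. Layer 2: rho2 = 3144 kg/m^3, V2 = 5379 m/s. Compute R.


Z1 = 2237 * 3680 = 8232160
Z2 = 3144 * 5379 = 16911576
R = (16911576 - 8232160) / (16911576 + 8232160) = 8679416 / 25143736 = 0.3452

0.3452


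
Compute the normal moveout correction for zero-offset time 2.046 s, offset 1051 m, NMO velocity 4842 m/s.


x/Vnmo = 1051/4842 = 0.217059
(x/Vnmo)^2 = 0.047115
t0^2 = 4.186116
sqrt(4.186116 + 0.047115) = 2.057482
dt = 2.057482 - 2.046 = 0.011482

0.011482


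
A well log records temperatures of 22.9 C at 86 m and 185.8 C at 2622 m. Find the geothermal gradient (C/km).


dT = 185.8 - 22.9 = 162.9 C
dz = 2622 - 86 = 2536 m
gradient = dT/dz * 1000 = 162.9/2536 * 1000 = 64.235 C/km

64.235


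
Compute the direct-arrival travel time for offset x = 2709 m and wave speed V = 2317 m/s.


t = x / V
= 2709 / 2317
= 1.1692 s

1.1692


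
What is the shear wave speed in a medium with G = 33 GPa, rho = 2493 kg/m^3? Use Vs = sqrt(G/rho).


Convert G to Pa: G = 33e9 Pa
Compute G/rho = 33e9 / 2493 = 13237063.7786
Vs = sqrt(13237063.7786) = 3638.28 m/s

3638.28


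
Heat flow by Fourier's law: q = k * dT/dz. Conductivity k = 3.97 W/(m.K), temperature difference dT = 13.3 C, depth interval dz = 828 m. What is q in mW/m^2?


q = k * dT / dz * 1000
= 3.97 * 13.3 / 828 * 1000
= 0.063769 * 1000
= 63.7693 mW/m^2

63.7693


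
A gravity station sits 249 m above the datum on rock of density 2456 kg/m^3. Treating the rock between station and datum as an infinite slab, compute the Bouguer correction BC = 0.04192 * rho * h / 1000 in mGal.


BC = 0.04192 * rho * h / 1000
= 0.04192 * 2456 * 249 / 1000
= 25.6359 mGal

25.6359


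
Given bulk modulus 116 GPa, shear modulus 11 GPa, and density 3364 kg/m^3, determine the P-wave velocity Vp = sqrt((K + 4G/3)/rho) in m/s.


First compute the effective modulus:
K + 4G/3 = 116e9 + 4*11e9/3 = 130666666666.67 Pa
Then divide by density:
130666666666.67 / 3364 = 38842647.6417 Pa/(kg/m^3)
Take the square root:
Vp = sqrt(38842647.6417) = 6232.39 m/s

6232.39


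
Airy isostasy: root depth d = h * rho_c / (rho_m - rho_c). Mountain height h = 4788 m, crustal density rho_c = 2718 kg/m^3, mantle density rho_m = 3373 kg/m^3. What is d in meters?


rho_m - rho_c = 3373 - 2718 = 655
d = 4788 * 2718 / 655
= 13013784 / 655
= 19868.37 m

19868.37


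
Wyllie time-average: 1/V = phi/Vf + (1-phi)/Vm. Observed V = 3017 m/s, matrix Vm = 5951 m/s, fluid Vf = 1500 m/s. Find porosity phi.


1/V - 1/Vm = 1/3017 - 1/5951 = 0.00016342
1/Vf - 1/Vm = 1/1500 - 1/5951 = 0.00049863
phi = 0.00016342 / 0.00049863 = 0.3277

0.3277


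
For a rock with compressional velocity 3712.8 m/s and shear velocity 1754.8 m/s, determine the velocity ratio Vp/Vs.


Vp/Vs = 3712.8 / 1754.8
= 2.1158

2.1158


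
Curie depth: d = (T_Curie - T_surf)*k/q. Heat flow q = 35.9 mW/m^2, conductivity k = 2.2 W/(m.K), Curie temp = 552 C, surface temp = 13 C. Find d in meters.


T_Curie - T_surf = 552 - 13 = 539 C
Convert q to W/m^2: 35.9 mW/m^2 = 0.0359 W/m^2
d = 539 * 2.2 / 0.0359 = 33030.64 m

33030.64


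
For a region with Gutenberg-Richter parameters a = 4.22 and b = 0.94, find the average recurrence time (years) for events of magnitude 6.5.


log10(N) = 4.22 - 0.94*6.5 = -1.89
N = 10^-1.89 = 0.012882
T = 1/N = 1/0.012882 = 77.6247 years

77.6247


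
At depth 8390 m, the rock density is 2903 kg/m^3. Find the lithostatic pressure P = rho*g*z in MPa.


P = rho * g * z / 1e6
= 2903 * 9.81 * 8390 / 1e6
= 238934027.7 / 1e6
= 238.934 MPa

238.934


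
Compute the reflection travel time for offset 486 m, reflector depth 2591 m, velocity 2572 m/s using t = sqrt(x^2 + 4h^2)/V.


x^2 + 4h^2 = 486^2 + 4*2591^2 = 236196 + 26853124 = 27089320
sqrt(27089320) = 5204.7401
t = 5204.7401 / 2572 = 2.0236 s

2.0236


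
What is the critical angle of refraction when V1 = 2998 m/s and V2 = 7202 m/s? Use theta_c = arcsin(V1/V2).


V1/V2 = 2998/7202 = 0.416273
theta_c = arcsin(0.416273) = 24.5995 degrees

24.5995


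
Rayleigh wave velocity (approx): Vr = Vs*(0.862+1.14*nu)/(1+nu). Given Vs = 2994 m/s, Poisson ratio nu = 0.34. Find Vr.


Numerator factor = 0.862 + 1.14*0.34 = 1.2496
Denominator = 1 + 0.34 = 1.34
Vr = 2994 * 1.2496 / 1.34 = 2792.02 m/s

2792.02


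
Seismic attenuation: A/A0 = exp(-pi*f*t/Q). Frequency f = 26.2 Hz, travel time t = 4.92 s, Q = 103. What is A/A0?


pi*f*t/Q = pi*26.2*4.92/103 = 3.931688
A/A0 = exp(-3.931688) = 0.019611

0.019611


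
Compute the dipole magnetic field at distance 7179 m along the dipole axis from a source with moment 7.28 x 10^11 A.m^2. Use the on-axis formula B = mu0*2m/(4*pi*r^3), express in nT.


m = 7.28 x 10^11 = 728000000000 A.m^2
2m = 1456000000000 A.m^2
r^3 = 7179^3 = 369991596339
B = (4pi*10^-7) * 1456000000000 / (4*pi * 369991596339) * 1e9
= 1829663.561451 / 4649451523794.25 * 1e9
= 393.5225 nT

393.5225


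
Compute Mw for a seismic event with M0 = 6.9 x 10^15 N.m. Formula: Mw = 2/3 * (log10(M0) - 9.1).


log10(M0) = log10(6.9 x 10^15) = 15.8388
Mw = 2/3 * (15.8388 - 9.1)
= 2/3 * 6.7388
= 4.49

4.49


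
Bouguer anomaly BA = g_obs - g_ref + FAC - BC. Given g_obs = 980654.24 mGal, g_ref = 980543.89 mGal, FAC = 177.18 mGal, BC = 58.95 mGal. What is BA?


BA = g_obs - g_ref + FAC - BC
= 980654.24 - 980543.89 + 177.18 - 58.95
= 228.58 mGal

228.58


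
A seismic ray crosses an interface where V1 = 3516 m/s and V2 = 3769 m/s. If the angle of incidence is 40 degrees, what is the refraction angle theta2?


sin(theta1) = sin(40 deg) = 0.642788
sin(theta2) = V2/V1 * sin(theta1) = 3769/3516 * 0.642788 = 0.689041
theta2 = arcsin(0.689041) = 43.5542 degrees

43.5542


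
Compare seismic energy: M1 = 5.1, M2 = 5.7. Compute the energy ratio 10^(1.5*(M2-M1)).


M2 - M1 = 5.7 - 5.1 = 0.6
1.5 * 0.6 = 0.9
ratio = 10^0.9 = 7.94

7.94


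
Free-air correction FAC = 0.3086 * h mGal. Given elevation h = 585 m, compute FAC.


FAC = 0.3086 * h
= 0.3086 * 585
= 180.531 mGal

180.531


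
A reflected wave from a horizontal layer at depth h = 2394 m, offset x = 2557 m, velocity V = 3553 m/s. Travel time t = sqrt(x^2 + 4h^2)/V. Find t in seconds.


x^2 + 4h^2 = 2557^2 + 4*2394^2 = 6538249 + 22924944 = 29463193
sqrt(29463193) = 5428.0008
t = 5428.0008 / 3553 = 1.5277 s

1.5277


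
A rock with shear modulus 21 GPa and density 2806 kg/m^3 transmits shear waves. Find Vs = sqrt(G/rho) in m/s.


Convert G to Pa: G = 21e9 Pa
Compute G/rho = 21e9 / 2806 = 7483962.9366
Vs = sqrt(7483962.9366) = 2735.68 m/s

2735.68


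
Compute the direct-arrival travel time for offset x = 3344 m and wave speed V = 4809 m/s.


t = x / V
= 3344 / 4809
= 0.6954 s

0.6954


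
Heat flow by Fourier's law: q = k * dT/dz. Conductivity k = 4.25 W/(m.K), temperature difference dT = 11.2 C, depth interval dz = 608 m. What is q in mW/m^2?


q = k * dT / dz * 1000
= 4.25 * 11.2 / 608 * 1000
= 0.078289 * 1000
= 78.2895 mW/m^2

78.2895


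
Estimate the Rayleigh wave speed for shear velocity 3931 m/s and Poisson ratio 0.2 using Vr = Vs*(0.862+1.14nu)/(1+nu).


Numerator factor = 0.862 + 1.14*0.2 = 1.09
Denominator = 1 + 0.2 = 1.2
Vr = 3931 * 1.09 / 1.2 = 3570.66 m/s

3570.66


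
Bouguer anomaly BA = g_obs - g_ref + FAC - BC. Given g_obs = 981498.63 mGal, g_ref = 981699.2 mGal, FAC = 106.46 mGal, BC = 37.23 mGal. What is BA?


BA = g_obs - g_ref + FAC - BC
= 981498.63 - 981699.2 + 106.46 - 37.23
= -131.34 mGal

-131.34


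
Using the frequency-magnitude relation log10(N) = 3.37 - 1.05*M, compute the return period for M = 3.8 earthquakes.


log10(N) = 3.37 - 1.05*3.8 = -0.62
N = 10^-0.62 = 0.239883
T = 1/N = 1/0.239883 = 4.1687 years

4.1687


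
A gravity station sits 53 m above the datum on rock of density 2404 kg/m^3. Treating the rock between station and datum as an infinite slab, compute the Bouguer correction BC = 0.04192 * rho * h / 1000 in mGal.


BC = 0.04192 * rho * h / 1000
= 0.04192 * 2404 * 53 / 1000
= 5.3411 mGal

5.3411


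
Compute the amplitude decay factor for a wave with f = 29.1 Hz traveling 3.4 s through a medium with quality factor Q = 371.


pi*f*t/Q = pi*29.1*3.4/371 = 0.837814
A/A0 = exp(-0.837814) = 0.432655

0.432655


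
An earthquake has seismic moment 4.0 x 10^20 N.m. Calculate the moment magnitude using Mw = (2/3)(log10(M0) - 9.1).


log10(M0) = log10(4.0 x 10^20) = 20.6021
Mw = 2/3 * (20.6021 - 9.1)
= 2/3 * 11.5021
= 7.67

7.67


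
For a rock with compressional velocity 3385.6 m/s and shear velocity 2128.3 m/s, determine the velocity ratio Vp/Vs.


Vp/Vs = 3385.6 / 2128.3
= 1.5908

1.5908


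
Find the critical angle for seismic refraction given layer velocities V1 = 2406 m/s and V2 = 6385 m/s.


V1/V2 = 2406/6385 = 0.376821
theta_c = arcsin(0.376821) = 22.1369 degrees

22.1369


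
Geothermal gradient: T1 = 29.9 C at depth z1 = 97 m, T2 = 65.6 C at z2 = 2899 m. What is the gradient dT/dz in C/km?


dT = 65.6 - 29.9 = 35.7 C
dz = 2899 - 97 = 2802 m
gradient = dT/dz * 1000 = 35.7/2802 * 1000 = 12.7409 C/km

12.7409


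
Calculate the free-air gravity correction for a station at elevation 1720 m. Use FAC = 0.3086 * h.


FAC = 0.3086 * h
= 0.3086 * 1720
= 530.792 mGal

530.792


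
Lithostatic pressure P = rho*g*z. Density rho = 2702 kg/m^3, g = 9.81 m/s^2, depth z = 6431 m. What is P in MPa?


P = rho * g * z / 1e6
= 2702 * 9.81 * 6431 / 1e6
= 170464073.22 / 1e6
= 170.4641 MPa

170.4641


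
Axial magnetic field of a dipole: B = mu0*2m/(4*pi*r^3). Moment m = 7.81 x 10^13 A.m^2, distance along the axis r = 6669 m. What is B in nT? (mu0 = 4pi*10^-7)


m = 7.81 x 10^13 = 78100000000000 A.m^2
2m = 156200000000000 A.m^2
r^3 = 6669^3 = 296607516309
B = (4pi*10^-7) * 156200000000000 / (4*pi * 296607516309) * 1e9
= 196286708.99629 / 3727279976943.48 * 1e9
= 52662.1853 nT

52662.1853


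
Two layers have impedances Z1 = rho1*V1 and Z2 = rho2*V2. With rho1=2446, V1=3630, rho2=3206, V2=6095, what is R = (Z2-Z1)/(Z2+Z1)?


Z1 = 2446 * 3630 = 8878980
Z2 = 3206 * 6095 = 19540570
R = (19540570 - 8878980) / (19540570 + 8878980) = 10661590 / 28419550 = 0.3751

0.3751


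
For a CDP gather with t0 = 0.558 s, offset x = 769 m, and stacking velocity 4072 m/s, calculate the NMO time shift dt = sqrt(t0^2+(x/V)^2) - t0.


x/Vnmo = 769/4072 = 0.188851
(x/Vnmo)^2 = 0.035665
t0^2 = 0.311364
sqrt(0.311364 + 0.035665) = 0.589091
dt = 0.589091 - 0.558 = 0.031091

0.031091


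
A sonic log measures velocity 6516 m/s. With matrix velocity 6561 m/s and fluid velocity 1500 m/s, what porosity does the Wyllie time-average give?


1/V - 1/Vm = 1/6516 - 1/6561 = 1.05e-06
1/Vf - 1/Vm = 1/1500 - 1/6561 = 0.00051425
phi = 1.05e-06 / 0.00051425 = 0.002

0.002


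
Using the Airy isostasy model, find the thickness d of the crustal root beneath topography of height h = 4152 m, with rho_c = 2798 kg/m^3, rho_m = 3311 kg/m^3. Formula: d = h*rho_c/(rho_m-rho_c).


rho_m - rho_c = 3311 - 2798 = 513
d = 4152 * 2798 / 513
= 11617296 / 513
= 22645.8 m

22645.8


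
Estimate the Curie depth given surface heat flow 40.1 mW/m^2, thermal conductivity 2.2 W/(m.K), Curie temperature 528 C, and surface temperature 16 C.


T_Curie - T_surf = 528 - 16 = 512 C
Convert q to W/m^2: 40.1 mW/m^2 = 0.0401 W/m^2
d = 512 * 2.2 / 0.0401 = 28089.78 m

28089.78


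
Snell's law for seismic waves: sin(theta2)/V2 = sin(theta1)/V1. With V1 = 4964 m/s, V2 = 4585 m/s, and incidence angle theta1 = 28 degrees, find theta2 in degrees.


sin(theta1) = sin(28 deg) = 0.469472
sin(theta2) = V2/V1 * sin(theta1) = 4585/4964 * 0.469472 = 0.433628
theta2 = arcsin(0.433628) = 25.698 degrees

25.698


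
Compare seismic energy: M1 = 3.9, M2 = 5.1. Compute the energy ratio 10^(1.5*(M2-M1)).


M2 - M1 = 5.1 - 3.9 = 1.2
1.5 * 1.2 = 1.8
ratio = 10^1.8 = 63.1

63.1


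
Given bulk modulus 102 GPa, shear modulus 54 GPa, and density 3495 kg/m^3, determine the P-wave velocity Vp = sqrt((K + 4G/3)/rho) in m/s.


First compute the effective modulus:
K + 4G/3 = 102e9 + 4*54e9/3 = 174000000000.0 Pa
Then divide by density:
174000000000.0 / 3495 = 49785407.7253 Pa/(kg/m^3)
Take the square root:
Vp = sqrt(49785407.7253) = 7055.88 m/s

7055.88


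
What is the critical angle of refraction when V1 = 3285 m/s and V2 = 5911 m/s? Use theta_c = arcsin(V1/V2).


V1/V2 = 3285/5911 = 0.555744
theta_c = arcsin(0.555744) = 33.7619 degrees

33.7619


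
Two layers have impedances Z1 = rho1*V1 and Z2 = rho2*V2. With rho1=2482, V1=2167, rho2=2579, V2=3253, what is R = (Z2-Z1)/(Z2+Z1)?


Z1 = 2482 * 2167 = 5378494
Z2 = 2579 * 3253 = 8389487
R = (8389487 - 5378494) / (8389487 + 5378494) = 3010993 / 13767981 = 0.2187

0.2187


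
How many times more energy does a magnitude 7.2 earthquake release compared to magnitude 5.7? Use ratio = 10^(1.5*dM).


M2 - M1 = 7.2 - 5.7 = 1.5
1.5 * 1.5 = 2.25
ratio = 10^2.25 = 177.83

177.83


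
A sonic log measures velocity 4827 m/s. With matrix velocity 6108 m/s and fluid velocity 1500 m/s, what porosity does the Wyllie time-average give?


1/V - 1/Vm = 1/4827 - 1/6108 = 4.345e-05
1/Vf - 1/Vm = 1/1500 - 1/6108 = 0.00050295
phi = 4.345e-05 / 0.00050295 = 0.0864

0.0864


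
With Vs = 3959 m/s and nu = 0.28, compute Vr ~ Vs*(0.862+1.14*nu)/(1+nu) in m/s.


Numerator factor = 0.862 + 1.14*0.28 = 1.1812
Denominator = 1 + 0.28 = 1.28
Vr = 3959 * 1.1812 / 1.28 = 3653.41 m/s

3653.41


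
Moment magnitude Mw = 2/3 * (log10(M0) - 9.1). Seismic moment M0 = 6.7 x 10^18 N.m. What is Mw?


log10(M0) = log10(6.7 x 10^18) = 18.8261
Mw = 2/3 * (18.8261 - 9.1)
= 2/3 * 9.7261
= 6.48

6.48


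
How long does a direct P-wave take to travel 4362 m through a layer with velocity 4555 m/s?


t = x / V
= 4362 / 4555
= 0.9576 s

0.9576


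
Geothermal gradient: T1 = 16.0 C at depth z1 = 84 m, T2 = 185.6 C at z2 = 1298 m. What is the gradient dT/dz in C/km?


dT = 185.6 - 16.0 = 169.6 C
dz = 1298 - 84 = 1214 m
gradient = dT/dz * 1000 = 169.6/1214 * 1000 = 139.7035 C/km

139.7035


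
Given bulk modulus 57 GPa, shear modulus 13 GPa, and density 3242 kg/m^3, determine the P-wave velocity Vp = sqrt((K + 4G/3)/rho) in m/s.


First compute the effective modulus:
K + 4G/3 = 57e9 + 4*13e9/3 = 74333333333.33 Pa
Then divide by density:
74333333333.33 / 3242 = 22928233.6007 Pa/(kg/m^3)
Take the square root:
Vp = sqrt(22928233.6007) = 4788.34 m/s

4788.34


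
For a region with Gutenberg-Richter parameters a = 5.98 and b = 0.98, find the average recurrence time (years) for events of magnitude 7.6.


log10(N) = 5.98 - 0.98*7.6 = -1.468
N = 10^-1.468 = 0.034041
T = 1/N = 1/0.034041 = 29.3765 years

29.3765


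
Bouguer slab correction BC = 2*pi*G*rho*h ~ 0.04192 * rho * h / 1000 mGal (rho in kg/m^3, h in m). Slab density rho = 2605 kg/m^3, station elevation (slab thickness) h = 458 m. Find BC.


BC = 0.04192 * rho * h / 1000
= 0.04192 * 2605 * 458 / 1000
= 50.0143 mGal

50.0143


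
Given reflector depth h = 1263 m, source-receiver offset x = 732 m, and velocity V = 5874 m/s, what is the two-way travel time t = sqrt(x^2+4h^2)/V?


x^2 + 4h^2 = 732^2 + 4*1263^2 = 535824 + 6380676 = 6916500
sqrt(6916500) = 2629.924
t = 2629.924 / 5874 = 0.4477 s

0.4477


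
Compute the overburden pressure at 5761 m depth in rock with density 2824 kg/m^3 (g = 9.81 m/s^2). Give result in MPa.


P = rho * g * z / 1e6
= 2824 * 9.81 * 5761 / 1e6
= 159599517.84 / 1e6
= 159.5995 MPa

159.5995


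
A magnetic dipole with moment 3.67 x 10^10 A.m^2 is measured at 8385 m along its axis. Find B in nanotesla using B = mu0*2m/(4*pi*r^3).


m = 3.67 x 10^10 = 36700000000 A.m^2
2m = 73400000000 A.m^2
r^3 = 8385^3 = 589534466625
B = (4pi*10^-7) * 73400000000 / (4*pi * 589534466625) * 1e9
= 92237.160309 / 7408308597548.31 * 1e9
= 12.4505 nT

12.4505


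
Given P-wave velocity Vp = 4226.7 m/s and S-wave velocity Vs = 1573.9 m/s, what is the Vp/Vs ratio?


Vp/Vs = 4226.7 / 1573.9
= 2.6855

2.6855


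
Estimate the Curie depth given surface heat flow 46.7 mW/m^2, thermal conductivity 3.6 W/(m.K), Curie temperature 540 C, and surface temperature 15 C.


T_Curie - T_surf = 540 - 15 = 525 C
Convert q to W/m^2: 46.7 mW/m^2 = 0.0467 W/m^2
d = 525 * 3.6 / 0.0467 = 40471.09 m

40471.09


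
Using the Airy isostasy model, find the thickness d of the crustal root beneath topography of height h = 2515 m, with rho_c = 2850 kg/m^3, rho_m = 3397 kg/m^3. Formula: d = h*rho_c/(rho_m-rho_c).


rho_m - rho_c = 3397 - 2850 = 547
d = 2515 * 2850 / 547
= 7167750 / 547
= 13103.75 m

13103.75


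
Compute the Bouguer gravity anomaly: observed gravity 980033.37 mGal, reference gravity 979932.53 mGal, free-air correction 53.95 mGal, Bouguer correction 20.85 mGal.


BA = g_obs - g_ref + FAC - BC
= 980033.37 - 979932.53 + 53.95 - 20.85
= 133.94 mGal

133.94


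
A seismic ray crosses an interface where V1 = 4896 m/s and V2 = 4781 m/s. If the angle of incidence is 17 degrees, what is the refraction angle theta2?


sin(theta1) = sin(17 deg) = 0.292372
sin(theta2) = V2/V1 * sin(theta1) = 4781/4896 * 0.292372 = 0.285504
theta2 = arcsin(0.285504) = 16.589 degrees

16.589


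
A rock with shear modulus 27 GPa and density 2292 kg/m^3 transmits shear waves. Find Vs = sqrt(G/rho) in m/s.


Convert G to Pa: G = 27e9 Pa
Compute G/rho = 27e9 / 2292 = 11780104.712
Vs = sqrt(11780104.712) = 3432.22 m/s

3432.22


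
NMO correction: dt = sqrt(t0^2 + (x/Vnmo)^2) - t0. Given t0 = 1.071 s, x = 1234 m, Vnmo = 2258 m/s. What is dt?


x/Vnmo = 1234/2258 = 0.546501
(x/Vnmo)^2 = 0.298664
t0^2 = 1.147041
sqrt(1.147041 + 0.298664) = 1.202375
dt = 1.202375 - 1.071 = 0.131375

0.131375


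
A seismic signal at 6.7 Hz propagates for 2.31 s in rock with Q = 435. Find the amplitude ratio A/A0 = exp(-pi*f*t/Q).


pi*f*t/Q = pi*6.7*2.31/435 = 0.111776
A/A0 = exp(-0.111776) = 0.894245

0.894245


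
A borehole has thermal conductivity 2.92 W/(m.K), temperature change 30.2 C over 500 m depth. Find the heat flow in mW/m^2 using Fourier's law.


q = k * dT / dz * 1000
= 2.92 * 30.2 / 500 * 1000
= 0.176368 * 1000
= 176.368 mW/m^2

176.368


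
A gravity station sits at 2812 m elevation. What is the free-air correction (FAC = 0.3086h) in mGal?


FAC = 0.3086 * h
= 0.3086 * 2812
= 867.7832 mGal

867.7832


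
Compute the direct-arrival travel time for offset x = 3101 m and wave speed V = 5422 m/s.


t = x / V
= 3101 / 5422
= 0.5719 s

0.5719


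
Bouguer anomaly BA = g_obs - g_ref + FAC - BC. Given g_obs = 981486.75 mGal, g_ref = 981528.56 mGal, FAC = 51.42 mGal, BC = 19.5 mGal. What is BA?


BA = g_obs - g_ref + FAC - BC
= 981486.75 - 981528.56 + 51.42 - 19.5
= -9.89 mGal

-9.89


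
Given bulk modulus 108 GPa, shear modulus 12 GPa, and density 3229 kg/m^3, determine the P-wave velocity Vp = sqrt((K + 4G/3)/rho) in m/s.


First compute the effective modulus:
K + 4G/3 = 108e9 + 4*12e9/3 = 124000000000.0 Pa
Then divide by density:
124000000000.0 / 3229 = 38401982.0378 Pa/(kg/m^3)
Take the square root:
Vp = sqrt(38401982.0378) = 6196.93 m/s

6196.93


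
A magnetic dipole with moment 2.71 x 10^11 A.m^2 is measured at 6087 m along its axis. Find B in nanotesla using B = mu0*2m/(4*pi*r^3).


m = 2.71 x 10^11 = 271000000000 A.m^2
2m = 542000000000 A.m^2
r^3 = 6087^3 = 225532900503
B = (4pi*10^-7) * 542000000000 / (4*pi * 225532900503) * 1e9
= 681097.287298 / 2834130013452.09 * 1e9
= 240.3197 nT

240.3197


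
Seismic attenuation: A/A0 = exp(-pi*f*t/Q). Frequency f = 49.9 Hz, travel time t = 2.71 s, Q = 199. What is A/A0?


pi*f*t/Q = pi*49.9*2.71/199 = 2.134846
A/A0 = exp(-2.134846) = 0.118263

0.118263


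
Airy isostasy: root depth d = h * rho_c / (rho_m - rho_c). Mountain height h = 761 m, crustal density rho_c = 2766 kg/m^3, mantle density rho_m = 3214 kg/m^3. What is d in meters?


rho_m - rho_c = 3214 - 2766 = 448
d = 761 * 2766 / 448
= 2104926 / 448
= 4698.5 m

4698.5


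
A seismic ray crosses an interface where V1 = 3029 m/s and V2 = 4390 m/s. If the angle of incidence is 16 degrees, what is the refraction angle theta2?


sin(theta1) = sin(16 deg) = 0.275637
sin(theta2) = V2/V1 * sin(theta1) = 4390/3029 * 0.275637 = 0.399488
theta2 = arcsin(0.399488) = 23.5462 degrees

23.5462


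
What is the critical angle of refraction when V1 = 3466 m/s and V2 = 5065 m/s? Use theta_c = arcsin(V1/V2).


V1/V2 = 3466/5065 = 0.684304
theta_c = arcsin(0.684304) = 43.1809 degrees

43.1809


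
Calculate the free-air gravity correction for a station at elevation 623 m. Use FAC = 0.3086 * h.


FAC = 0.3086 * h
= 0.3086 * 623
= 192.2578 mGal

192.2578


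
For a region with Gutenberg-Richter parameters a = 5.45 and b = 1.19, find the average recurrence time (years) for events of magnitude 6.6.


log10(N) = 5.45 - 1.19*6.6 = -2.404
N = 10^-2.404 = 0.003945
T = 1/N = 1/0.003945 = 253.5129 years

253.5129


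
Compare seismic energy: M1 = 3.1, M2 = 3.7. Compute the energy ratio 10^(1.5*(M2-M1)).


M2 - M1 = 3.7 - 3.1 = 0.6
1.5 * 0.6 = 0.9
ratio = 10^0.9 = 7.94

7.94


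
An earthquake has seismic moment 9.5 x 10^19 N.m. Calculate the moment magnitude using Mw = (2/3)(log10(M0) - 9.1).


log10(M0) = log10(9.5 x 10^19) = 19.9777
Mw = 2/3 * (19.9777 - 9.1)
= 2/3 * 10.8777
= 7.25

7.25


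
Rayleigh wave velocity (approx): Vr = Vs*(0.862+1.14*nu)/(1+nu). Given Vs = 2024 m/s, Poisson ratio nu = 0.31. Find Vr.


Numerator factor = 0.862 + 1.14*0.31 = 1.2154
Denominator = 1 + 0.31 = 1.31
Vr = 2024 * 1.2154 / 1.31 = 1877.84 m/s

1877.84


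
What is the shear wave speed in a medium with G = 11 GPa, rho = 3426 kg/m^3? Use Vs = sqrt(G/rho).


Convert G to Pa: G = 11e9 Pa
Compute G/rho = 11e9 / 3426 = 3210741.3894
Vs = sqrt(3210741.3894) = 1791.85 m/s

1791.85


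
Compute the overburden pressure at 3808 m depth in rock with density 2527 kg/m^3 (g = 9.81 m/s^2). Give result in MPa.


P = rho * g * z / 1e6
= 2527 * 9.81 * 3808 / 1e6
= 94399824.96 / 1e6
= 94.3998 MPa

94.3998


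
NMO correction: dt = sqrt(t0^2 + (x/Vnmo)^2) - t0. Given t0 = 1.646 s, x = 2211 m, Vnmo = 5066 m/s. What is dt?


x/Vnmo = 2211/5066 = 0.436439
(x/Vnmo)^2 = 0.190479
t0^2 = 2.709316
sqrt(2.709316 + 0.190479) = 1.702878
dt = 1.702878 - 1.646 = 0.056878

0.056878


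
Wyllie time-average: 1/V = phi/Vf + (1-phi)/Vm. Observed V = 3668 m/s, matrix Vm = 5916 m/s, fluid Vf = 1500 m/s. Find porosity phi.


1/V - 1/Vm = 1/3668 - 1/5916 = 0.0001036
1/Vf - 1/Vm = 1/1500 - 1/5916 = 0.00049763
phi = 0.0001036 / 0.00049763 = 0.2082

0.2082


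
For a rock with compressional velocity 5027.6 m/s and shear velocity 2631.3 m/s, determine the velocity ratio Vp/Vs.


Vp/Vs = 5027.6 / 2631.3
= 1.9107

1.9107


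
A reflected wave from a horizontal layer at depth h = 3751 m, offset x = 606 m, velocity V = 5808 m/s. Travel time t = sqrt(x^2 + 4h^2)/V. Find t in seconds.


x^2 + 4h^2 = 606^2 + 4*3751^2 = 367236 + 56280004 = 56647240
sqrt(56647240) = 7526.4361
t = 7526.4361 / 5808 = 1.2959 s

1.2959


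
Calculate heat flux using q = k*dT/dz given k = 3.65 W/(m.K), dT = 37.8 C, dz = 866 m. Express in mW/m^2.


q = k * dT / dz * 1000
= 3.65 * 37.8 / 866 * 1000
= 0.159319 * 1000
= 159.3187 mW/m^2

159.3187


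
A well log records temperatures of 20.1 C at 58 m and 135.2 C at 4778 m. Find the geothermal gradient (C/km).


dT = 135.2 - 20.1 = 115.1 C
dz = 4778 - 58 = 4720 m
gradient = dT/dz * 1000 = 115.1/4720 * 1000 = 24.3856 C/km

24.3856


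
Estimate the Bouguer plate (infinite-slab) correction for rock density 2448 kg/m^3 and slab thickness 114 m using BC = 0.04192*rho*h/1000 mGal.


BC = 0.04192 * rho * h / 1000
= 0.04192 * 2448 * 114 / 1000
= 11.6987 mGal

11.6987
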